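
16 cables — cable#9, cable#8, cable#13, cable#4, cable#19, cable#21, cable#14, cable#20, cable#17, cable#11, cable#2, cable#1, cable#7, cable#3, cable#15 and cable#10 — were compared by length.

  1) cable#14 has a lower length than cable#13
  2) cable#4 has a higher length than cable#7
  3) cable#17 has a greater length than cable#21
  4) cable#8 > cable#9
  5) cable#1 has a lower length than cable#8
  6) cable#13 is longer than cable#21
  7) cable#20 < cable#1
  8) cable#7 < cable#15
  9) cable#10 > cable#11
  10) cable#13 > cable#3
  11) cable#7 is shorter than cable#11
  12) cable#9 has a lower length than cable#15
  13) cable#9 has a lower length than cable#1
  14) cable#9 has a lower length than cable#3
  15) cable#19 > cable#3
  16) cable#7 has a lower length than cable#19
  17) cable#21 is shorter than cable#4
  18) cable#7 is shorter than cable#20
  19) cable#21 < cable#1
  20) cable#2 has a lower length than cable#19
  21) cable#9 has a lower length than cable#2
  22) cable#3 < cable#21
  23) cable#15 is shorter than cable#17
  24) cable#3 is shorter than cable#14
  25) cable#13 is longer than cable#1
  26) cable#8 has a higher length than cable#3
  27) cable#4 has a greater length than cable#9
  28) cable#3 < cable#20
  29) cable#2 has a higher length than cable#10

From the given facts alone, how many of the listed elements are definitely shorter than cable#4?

Directly below cable#4: cable#9, cable#7, cable#21.
One step further: cable#3 (4 so far).
No other element is forced below cable#4 by the given relations, so the count is 4.

4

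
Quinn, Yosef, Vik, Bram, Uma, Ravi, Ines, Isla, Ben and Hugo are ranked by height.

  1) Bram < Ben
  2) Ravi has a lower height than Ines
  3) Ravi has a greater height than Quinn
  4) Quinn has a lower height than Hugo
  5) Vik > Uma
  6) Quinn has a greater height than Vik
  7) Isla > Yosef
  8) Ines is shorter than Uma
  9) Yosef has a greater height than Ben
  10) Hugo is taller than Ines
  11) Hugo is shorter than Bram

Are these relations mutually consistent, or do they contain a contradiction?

inconsistent

Chaining the given relations yields Ravi < Ines < Uma < Vik < Quinn, so Ravi < Quinn. But one relation states Quinn < Ravi. These cannot both hold.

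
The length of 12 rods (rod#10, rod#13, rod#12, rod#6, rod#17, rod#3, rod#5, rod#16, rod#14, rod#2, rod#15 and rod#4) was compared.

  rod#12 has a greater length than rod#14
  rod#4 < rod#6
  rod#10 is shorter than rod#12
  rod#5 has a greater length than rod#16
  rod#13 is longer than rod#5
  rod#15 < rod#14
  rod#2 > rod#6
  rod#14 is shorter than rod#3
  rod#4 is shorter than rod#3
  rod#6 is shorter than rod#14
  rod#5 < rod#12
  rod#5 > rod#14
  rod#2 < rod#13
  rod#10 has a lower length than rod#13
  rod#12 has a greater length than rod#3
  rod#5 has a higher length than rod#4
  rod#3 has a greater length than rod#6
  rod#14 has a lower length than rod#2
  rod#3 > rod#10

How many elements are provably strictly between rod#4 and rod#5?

2

Chaining upward from rod#4 reaches: rod#6, rod#14, rod#2, rod#3, rod#13, rod#12.
Chaining downward from rod#5 reaches: rod#15, rod#16, rod#6, rod#14.
Strictly between rod#4 and rod#5 are those in both lists: rod#6, rod#14 — 2 elements.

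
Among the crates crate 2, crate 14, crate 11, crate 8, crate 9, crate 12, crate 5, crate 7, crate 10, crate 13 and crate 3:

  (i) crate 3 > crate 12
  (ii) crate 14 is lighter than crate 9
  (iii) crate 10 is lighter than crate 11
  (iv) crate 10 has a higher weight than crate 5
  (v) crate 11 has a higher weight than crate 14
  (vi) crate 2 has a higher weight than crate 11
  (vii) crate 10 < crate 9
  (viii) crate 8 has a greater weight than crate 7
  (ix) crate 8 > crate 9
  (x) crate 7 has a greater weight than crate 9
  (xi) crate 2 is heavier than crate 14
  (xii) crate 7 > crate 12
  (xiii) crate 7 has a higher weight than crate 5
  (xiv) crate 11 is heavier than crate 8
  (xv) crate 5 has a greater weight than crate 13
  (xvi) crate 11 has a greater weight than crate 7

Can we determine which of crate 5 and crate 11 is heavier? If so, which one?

crate 11

crate 5 < crate 10 and crate 10 < crate 9 give crate 5 < crate 9.
Then crate 9 < crate 7 extends the chain to crate 7.
Then crate 7 < crate 8 extends the chain to crate 8.
With crate 8 < crate 11: crate 5 < crate 10 < crate 9 < crate 7 < crate 8 < crate 11.
So crate 11 is heavier.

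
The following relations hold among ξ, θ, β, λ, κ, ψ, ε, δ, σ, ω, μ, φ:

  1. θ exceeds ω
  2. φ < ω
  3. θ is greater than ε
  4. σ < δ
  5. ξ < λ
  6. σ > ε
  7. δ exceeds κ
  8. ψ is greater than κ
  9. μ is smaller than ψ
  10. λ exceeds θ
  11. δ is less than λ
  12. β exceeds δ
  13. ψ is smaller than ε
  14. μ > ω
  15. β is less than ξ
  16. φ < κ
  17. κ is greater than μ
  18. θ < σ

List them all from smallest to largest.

Nothing is placed below φ, so it is least; from there φ < ω; ω < μ; μ < κ; κ < ψ; ψ < ε; ε < θ; θ < σ; σ < δ; δ < β; β < ξ; ξ < λ, each given directly.

φ < ω < μ < κ < ψ < ε < θ < σ < δ < β < ξ < λ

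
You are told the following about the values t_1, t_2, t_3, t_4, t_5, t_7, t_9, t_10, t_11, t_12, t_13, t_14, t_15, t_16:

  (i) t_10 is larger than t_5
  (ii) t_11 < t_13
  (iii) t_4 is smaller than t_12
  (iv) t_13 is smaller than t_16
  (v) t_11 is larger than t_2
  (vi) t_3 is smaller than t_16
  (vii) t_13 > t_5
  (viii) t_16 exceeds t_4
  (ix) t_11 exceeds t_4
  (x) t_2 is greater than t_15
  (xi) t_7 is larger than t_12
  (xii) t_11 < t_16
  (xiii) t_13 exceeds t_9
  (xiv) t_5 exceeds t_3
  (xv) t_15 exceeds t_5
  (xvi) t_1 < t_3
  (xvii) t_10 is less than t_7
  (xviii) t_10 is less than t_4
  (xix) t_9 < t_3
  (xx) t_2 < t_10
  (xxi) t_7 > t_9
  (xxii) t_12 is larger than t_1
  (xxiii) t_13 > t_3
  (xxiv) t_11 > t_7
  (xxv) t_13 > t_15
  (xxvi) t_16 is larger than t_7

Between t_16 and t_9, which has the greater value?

Chaining the given relations: t_9 < t_3 < t_5 < t_15 < t_2 < t_10 < t_4 < t_12 < t_7 < t_11 < t_13 < t_16.
So t_9 < t_16; t_16 is the larger of the two.

t_16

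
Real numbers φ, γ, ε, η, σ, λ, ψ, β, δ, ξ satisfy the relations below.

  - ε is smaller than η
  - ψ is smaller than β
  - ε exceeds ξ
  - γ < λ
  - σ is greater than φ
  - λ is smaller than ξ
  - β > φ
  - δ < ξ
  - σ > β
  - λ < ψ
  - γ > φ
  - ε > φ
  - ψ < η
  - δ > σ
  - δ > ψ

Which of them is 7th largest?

ψ

Chaining the given pairs: φ < γ < λ < ψ < β < σ < δ < ξ < ε < η.
The 7th largest is ψ.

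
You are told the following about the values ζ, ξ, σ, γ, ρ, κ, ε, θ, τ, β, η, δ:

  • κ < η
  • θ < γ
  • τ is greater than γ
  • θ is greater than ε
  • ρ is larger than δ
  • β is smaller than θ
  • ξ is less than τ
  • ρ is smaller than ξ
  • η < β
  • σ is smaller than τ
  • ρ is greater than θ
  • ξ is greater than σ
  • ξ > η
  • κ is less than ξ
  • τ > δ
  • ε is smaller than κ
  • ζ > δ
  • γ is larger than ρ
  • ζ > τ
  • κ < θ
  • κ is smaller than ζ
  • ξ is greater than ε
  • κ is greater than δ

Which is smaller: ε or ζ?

ε

Chaining the given relations: ε < κ < η < β < θ < ρ < ξ < τ < ζ.
So ε < ζ; ε is the smaller of the two.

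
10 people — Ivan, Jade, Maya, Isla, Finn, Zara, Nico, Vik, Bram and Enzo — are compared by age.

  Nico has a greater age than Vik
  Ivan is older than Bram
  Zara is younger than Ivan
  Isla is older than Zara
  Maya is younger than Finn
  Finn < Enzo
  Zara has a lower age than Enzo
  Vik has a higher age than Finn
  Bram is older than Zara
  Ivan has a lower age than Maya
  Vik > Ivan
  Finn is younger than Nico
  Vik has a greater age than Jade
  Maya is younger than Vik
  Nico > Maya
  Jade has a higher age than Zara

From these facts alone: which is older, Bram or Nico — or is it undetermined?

Nico

Chaining the given relations: Bram < Ivan < Maya < Finn < Vik < Nico.
So Nico is older.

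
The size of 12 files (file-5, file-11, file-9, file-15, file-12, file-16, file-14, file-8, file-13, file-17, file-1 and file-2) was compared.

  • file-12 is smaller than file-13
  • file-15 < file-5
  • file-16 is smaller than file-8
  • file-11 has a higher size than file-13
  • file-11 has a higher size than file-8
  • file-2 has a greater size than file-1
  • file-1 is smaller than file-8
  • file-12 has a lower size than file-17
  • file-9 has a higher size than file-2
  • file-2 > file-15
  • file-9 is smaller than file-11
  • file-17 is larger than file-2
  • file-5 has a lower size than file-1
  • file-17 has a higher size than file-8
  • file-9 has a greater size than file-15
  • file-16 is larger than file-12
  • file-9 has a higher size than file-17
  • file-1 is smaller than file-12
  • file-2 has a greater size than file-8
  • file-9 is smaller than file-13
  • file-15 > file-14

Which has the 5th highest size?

file-2

The consecutive relations fix a unique order: file-14 < file-15 < file-5 < file-1 < file-12 < file-16 < file-8 < file-2 < file-17 < file-9 < file-13 < file-11.
Counting 5 from the largest end gives file-2.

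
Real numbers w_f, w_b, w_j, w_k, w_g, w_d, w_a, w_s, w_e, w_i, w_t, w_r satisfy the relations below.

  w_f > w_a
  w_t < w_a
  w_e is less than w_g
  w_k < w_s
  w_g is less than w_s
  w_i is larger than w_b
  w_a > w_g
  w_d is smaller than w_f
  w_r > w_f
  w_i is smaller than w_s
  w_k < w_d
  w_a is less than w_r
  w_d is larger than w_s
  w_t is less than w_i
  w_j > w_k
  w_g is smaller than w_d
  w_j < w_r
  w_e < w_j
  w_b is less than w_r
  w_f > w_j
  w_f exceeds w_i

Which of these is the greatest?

w_r

w_e is not greatest since w_e < w_j; w_t is not greatest since w_t < w_i; w_b is not greatest since w_b < w_r; w_i is not greatest since w_i < w_f; w_k is not greatest since w_k < w_d; w_j is not greatest since w_j < w_f; w_g is not greatest since w_g < w_s; w_a is not greatest since w_a < w_f; w_s is not greatest since w_s < w_d; w_d is not greatest since w_d < w_f; w_f is not greatest since w_f < w_r.
Only w_r has nothing above it, so w_r is the greatest.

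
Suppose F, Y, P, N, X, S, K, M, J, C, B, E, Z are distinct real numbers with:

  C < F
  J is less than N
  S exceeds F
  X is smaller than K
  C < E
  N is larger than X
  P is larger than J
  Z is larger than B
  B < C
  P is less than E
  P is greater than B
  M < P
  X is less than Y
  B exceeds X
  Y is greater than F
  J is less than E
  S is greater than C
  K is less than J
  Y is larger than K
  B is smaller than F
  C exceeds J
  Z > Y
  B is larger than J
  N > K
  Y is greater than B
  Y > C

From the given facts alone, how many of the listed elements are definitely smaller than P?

5

The elements the relations force below P are X, K, J, B, M — no chain reaches any other.
That is 5.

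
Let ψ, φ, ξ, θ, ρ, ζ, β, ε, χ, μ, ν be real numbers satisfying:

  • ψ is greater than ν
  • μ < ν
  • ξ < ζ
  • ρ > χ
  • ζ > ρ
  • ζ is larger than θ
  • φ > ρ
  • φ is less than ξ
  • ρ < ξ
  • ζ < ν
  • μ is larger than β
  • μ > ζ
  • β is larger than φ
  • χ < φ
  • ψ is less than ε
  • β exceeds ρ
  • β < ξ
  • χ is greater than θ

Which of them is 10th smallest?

ψ

Piecing the relations together gives one ordering: θ < χ < ρ < φ < β < ξ < ζ < μ < ν < ψ < ε.
The 10th smallest is ψ.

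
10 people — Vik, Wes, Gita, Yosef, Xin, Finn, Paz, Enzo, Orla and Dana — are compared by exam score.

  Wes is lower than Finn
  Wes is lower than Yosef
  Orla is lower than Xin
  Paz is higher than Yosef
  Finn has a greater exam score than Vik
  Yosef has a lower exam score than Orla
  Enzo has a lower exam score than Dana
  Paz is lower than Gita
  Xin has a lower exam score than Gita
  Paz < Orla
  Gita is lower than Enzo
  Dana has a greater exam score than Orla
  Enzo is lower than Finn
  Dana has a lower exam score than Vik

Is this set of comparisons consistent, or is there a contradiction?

Every relation is compatible with Wes < Yosef < Paz < Orla < Xin < Gita < Enzo < Dana < Vik < Finn; the set is consistent.

consistent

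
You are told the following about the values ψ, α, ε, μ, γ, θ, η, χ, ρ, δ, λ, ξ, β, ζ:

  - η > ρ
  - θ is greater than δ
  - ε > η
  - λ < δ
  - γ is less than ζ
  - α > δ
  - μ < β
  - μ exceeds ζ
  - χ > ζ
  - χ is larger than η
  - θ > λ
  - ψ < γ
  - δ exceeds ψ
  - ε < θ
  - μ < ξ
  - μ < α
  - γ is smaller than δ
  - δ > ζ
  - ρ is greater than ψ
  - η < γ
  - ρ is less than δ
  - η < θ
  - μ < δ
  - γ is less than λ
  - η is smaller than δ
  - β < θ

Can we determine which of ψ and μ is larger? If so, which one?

μ

ψ < ρ and ρ < η give ψ < η.
With η < γ: ψ < ρ < η < γ.
Then γ < ζ extends the chain to ζ.
Then ζ < μ extends the chain to μ.
So μ is larger.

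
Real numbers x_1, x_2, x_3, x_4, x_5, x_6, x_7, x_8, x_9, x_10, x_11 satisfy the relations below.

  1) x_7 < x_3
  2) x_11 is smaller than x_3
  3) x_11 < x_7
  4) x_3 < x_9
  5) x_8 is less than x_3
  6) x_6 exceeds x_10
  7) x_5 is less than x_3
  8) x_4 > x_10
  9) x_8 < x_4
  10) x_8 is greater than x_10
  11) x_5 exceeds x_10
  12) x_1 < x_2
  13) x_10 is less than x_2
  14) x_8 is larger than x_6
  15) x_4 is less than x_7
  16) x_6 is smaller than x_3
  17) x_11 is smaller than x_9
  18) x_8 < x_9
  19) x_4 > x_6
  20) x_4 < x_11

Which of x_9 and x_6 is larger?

x_6 < x_8 < x_4 < x_11 < x_7 < x_3 < x_9, by transitivity through x_8, x_4, x_11, x_7, x_3.
So x_6 < x_9; x_9 is the larger of the two.

x_9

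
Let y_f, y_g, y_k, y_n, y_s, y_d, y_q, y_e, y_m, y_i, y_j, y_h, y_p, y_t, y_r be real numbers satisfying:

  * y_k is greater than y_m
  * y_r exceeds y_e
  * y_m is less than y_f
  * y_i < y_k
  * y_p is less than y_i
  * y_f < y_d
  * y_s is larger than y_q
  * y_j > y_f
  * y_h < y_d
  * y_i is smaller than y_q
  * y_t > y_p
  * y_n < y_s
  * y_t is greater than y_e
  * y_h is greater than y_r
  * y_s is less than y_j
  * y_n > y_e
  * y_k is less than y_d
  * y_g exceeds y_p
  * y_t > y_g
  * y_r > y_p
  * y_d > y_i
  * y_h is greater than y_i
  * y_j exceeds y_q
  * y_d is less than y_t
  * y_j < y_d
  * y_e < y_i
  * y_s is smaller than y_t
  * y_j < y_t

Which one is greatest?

y_p is not greatest since y_p < y_r; y_e is not greatest since y_e < y_n; y_r is not greatest since y_r < y_h; y_m is not greatest since y_m < y_k; y_i is not greatest since y_i < y_q; y_q is not greatest since y_q < y_s; y_n is not greatest since y_n < y_s; y_s is not greatest since y_s < y_j; y_h is not greatest since y_h < y_d; y_f is not greatest since y_f < y_j; y_k is not greatest since y_k < y_d; y_j is not greatest since y_j < y_t; y_g is not greatest since y_g < y_t; y_d is not greatest since y_d < y_t.
Only y_t has nothing above it, so y_t is the greatest.

y_t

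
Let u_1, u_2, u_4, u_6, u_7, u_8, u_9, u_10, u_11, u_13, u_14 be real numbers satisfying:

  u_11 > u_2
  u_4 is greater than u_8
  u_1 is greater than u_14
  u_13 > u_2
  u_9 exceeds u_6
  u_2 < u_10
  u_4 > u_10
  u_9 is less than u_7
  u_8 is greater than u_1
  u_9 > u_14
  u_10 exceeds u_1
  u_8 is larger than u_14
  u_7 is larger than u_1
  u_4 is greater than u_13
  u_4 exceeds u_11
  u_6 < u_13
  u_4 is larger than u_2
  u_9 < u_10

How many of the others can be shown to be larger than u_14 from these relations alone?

The elements the relations force above u_14 are u_9, u_1, u_10, u_7, u_8, u_4 — no chain reaches any other.
That is 6.

6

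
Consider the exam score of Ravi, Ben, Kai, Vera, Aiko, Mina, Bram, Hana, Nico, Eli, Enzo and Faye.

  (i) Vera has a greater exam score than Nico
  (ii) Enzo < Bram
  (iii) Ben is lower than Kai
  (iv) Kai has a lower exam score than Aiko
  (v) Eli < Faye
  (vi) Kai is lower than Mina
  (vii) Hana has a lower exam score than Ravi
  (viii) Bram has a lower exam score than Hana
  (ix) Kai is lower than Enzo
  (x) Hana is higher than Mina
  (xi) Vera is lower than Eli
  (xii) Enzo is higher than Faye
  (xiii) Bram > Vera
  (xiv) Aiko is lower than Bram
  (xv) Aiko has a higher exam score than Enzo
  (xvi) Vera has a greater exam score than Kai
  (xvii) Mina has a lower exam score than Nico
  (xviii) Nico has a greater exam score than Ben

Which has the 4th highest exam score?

The consecutive relations fix a unique order: Ben < Kai < Mina < Nico < Vera < Eli < Faye < Enzo < Aiko < Bram < Hana < Ravi.
Counting 4 from the largest end gives Aiko.

Aiko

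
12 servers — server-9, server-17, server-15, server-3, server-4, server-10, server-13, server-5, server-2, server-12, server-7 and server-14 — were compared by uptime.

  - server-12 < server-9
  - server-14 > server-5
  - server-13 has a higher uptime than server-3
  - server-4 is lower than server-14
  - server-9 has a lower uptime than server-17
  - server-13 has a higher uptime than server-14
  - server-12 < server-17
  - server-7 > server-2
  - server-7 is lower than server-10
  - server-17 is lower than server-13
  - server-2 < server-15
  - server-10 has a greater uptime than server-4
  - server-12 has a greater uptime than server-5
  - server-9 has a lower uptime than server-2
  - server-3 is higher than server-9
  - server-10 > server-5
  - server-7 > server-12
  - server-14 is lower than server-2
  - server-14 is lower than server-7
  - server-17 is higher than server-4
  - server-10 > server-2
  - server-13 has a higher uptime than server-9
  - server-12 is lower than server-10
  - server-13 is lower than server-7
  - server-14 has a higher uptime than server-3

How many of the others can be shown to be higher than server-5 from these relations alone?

From server-5 the given relations immediately reach server-12, server-14, server-10.
From those, server-9, server-17, server-2, server-13, server-7 — 8 in total.
From those, server-3, server-15 — 10 in total.
Nothing else is reachable above server-5; 10 in all.

10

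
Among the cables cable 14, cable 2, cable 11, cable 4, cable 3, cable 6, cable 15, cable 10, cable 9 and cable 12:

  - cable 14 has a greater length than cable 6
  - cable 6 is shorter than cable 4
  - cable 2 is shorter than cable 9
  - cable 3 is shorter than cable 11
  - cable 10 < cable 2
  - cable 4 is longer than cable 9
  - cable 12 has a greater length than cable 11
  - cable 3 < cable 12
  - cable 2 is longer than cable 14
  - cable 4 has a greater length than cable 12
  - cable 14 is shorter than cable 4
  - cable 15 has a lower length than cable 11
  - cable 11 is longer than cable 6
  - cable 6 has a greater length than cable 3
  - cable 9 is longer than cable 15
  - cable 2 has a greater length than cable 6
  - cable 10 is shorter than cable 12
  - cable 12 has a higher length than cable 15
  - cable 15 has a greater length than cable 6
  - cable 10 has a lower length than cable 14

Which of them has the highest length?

cable 4

Chaining downward from cable 4: directly below it, cable 6, cable 14, cable 12, cable 9; then cable 10, cable 3, cable 2, cable 15, cable 11.
That covers every other element, and nothing is given above cable 4, so cable 4 is the highest length.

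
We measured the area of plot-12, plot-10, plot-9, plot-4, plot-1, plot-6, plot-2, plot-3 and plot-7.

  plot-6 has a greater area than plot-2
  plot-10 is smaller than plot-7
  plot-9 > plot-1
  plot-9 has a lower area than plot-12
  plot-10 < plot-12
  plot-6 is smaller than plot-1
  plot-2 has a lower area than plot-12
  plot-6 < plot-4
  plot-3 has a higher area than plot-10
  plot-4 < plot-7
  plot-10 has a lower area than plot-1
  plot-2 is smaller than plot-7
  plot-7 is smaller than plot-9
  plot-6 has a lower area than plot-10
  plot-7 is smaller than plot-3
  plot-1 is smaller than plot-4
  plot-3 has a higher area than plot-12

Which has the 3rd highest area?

Piecing the relations together gives one ordering: plot-2 < plot-6 < plot-10 < plot-1 < plot-4 < plot-7 < plot-9 < plot-12 < plot-3.
The 3rd largest is plot-9.

plot-9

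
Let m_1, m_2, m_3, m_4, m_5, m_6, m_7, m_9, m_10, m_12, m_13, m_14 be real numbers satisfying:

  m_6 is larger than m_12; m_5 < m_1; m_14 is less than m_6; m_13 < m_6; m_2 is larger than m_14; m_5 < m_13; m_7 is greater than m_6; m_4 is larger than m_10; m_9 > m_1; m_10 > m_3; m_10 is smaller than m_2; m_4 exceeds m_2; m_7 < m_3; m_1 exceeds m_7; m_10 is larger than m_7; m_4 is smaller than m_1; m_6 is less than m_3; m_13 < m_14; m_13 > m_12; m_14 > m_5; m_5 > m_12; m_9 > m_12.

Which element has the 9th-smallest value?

m_2

Piecing the relations together gives one ordering: m_12 < m_5 < m_13 < m_14 < m_6 < m_7 < m_3 < m_10 < m_2 < m_4 < m_1 < m_9.
The 9th smallest is m_2.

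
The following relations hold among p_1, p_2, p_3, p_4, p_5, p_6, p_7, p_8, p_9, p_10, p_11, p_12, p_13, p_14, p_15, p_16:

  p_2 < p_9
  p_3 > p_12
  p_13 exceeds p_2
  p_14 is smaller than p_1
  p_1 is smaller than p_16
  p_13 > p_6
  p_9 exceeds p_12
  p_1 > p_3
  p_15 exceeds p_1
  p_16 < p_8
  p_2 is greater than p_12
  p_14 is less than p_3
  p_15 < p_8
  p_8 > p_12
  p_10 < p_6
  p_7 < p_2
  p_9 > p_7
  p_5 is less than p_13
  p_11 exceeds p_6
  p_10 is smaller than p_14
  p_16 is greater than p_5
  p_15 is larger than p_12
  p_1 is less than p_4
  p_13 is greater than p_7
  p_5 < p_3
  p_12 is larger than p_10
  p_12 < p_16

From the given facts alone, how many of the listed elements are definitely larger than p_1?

4

From p_1 the given relations immediately reach p_16, p_4, p_15.
From those, p_8 — 4 in total.
No other element is forced above p_1 by the given relations, so the count is 4.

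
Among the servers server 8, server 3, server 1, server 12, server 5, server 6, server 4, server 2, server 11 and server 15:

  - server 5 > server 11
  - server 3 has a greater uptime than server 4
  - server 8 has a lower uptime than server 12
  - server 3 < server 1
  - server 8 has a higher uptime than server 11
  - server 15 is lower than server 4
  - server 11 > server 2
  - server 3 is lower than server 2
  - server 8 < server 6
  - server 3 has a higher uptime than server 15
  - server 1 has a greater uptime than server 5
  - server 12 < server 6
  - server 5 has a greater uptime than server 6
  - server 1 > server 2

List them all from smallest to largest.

The consecutive links are each given: server 15 < server 4; server 4 < server 3; server 3 < server 2; server 2 < server 11; server 11 < server 8; server 8 < server 12; server 12 < server 6; server 6 < server 5; server 5 < server 1.

server 15 < server 4 < server 3 < server 2 < server 11 < server 8 < server 12 < server 6 < server 5 < server 1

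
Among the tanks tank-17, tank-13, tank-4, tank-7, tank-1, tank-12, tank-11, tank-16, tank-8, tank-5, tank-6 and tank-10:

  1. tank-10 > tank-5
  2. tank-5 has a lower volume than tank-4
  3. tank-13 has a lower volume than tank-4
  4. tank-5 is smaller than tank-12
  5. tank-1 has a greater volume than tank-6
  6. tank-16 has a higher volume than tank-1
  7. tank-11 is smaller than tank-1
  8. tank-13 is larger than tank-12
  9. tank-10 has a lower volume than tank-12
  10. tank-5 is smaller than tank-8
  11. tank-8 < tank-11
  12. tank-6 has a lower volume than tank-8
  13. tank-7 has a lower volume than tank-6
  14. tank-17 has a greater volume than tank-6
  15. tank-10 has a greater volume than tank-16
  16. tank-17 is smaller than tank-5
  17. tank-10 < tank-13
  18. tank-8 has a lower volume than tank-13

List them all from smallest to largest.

tank-7 < tank-6 < tank-17 < tank-5 < tank-8 < tank-11 < tank-1 < tank-16 < tank-10 < tank-12 < tank-13 < tank-4

Nothing is placed below tank-7, so it is least; from there tank-7 < tank-6; tank-6 < tank-17; tank-17 < tank-5; tank-5 < tank-8; tank-8 < tank-11; tank-11 < tank-1; tank-1 < tank-16; tank-16 < tank-10; tank-10 < tank-12; tank-12 < tank-13; tank-13 < tank-4, each given directly.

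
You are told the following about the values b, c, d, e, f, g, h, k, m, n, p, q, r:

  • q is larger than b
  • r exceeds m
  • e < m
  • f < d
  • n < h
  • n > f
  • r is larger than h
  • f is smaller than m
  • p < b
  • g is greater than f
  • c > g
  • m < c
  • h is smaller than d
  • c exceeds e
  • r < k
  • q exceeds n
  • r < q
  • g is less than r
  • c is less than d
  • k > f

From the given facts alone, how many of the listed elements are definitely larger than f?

Directly above f: g, m, n, d, k.
One step further: c, h, r, q (9 so far).
No other element is forced above f by the given relations, so the count is 9.

9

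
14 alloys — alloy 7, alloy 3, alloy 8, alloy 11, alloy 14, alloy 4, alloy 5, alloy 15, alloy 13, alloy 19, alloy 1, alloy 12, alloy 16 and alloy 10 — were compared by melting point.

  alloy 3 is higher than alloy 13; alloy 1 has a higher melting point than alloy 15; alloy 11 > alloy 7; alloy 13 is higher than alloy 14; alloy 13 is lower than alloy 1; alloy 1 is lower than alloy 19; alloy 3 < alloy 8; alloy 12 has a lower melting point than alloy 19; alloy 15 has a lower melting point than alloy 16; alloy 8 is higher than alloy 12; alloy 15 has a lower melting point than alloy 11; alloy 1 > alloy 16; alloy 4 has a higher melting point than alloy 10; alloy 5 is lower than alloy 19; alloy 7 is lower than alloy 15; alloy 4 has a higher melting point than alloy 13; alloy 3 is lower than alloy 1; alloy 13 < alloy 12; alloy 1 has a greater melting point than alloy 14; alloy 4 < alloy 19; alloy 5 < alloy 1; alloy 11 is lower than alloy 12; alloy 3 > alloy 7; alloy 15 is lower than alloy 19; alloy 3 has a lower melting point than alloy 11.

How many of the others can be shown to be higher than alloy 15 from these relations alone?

Directly above alloy 15: alloy 11, alloy 16, alloy 1, alloy 19.
One step further: alloy 12 (5 so far).
One step further: alloy 8 (6 so far).
Nothing else is reachable above alloy 15; 6 in all.

6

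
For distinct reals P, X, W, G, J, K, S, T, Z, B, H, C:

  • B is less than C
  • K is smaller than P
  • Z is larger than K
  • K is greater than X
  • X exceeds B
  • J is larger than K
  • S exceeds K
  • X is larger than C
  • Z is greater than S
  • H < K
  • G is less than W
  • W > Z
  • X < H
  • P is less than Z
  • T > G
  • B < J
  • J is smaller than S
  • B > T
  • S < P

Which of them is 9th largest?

Piecing the relations together gives one ordering: G < T < B < C < X < H < K < J < S < P < Z < W.
Counting 9 from the largest end gives C.

C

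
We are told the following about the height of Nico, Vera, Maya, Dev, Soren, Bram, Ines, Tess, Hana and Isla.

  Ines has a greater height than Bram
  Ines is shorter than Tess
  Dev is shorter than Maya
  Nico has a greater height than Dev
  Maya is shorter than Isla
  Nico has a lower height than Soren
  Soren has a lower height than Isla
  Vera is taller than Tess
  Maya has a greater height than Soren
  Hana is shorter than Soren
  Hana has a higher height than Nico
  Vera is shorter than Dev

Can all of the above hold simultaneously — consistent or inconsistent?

Every relation is compatible with Bram < Ines < Tess < Vera < Dev < Nico < Hana < Soren < Maya < Isla; the set is consistent.

consistent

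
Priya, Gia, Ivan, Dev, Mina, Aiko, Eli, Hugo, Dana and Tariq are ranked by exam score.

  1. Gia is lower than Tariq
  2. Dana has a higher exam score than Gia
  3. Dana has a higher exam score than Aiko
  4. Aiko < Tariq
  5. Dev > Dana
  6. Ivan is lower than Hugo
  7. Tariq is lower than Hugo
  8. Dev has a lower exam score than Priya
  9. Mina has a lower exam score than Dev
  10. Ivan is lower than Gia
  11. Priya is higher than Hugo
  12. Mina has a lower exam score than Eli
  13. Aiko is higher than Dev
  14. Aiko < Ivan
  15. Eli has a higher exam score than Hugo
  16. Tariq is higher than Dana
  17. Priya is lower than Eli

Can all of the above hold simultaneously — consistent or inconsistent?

inconsistent

We have Dana < Dev stated directly, yet also Dev < Aiko < Ivan < Gia < Dana by chaining the others — so Dev < Dana. Contradiction.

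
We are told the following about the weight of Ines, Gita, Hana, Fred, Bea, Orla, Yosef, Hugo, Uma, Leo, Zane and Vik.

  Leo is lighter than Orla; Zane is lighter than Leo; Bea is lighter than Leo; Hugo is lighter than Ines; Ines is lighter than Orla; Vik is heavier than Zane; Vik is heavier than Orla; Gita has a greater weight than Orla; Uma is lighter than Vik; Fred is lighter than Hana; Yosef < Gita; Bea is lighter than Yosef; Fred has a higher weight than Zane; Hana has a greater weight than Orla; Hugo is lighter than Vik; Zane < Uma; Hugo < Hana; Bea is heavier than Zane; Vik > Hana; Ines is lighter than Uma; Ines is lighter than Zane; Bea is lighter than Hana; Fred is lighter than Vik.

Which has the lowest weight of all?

Hugo

Chaining upward from Hugo: directly above it, Ines, Hana, Vik; then Zane, Uma, Orla; then Bea, Leo, Fred, Gita; then Yosef.
That covers every other element, and nothing is given below Hugo, so Hugo is the lowest weight.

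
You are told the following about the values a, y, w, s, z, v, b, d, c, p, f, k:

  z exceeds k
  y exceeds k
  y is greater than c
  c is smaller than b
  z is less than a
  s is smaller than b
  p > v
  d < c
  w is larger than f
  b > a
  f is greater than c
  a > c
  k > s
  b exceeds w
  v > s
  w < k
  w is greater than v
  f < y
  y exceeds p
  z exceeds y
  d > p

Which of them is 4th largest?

Piecing the relations together gives one ordering: s < v < p < d < c < f < w < k < y < z < a < b.
Counting 4 from the largest end gives y.

y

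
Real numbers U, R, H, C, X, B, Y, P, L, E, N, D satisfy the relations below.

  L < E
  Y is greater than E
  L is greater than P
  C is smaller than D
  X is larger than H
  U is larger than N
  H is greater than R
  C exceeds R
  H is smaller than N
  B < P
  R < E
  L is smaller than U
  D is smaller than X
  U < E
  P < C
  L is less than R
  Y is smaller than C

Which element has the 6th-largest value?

U

Piecing the relations together gives one ordering: B < P < L < R < H < N < U < E < Y < C < D < X.
Counting 6 from the largest end gives U.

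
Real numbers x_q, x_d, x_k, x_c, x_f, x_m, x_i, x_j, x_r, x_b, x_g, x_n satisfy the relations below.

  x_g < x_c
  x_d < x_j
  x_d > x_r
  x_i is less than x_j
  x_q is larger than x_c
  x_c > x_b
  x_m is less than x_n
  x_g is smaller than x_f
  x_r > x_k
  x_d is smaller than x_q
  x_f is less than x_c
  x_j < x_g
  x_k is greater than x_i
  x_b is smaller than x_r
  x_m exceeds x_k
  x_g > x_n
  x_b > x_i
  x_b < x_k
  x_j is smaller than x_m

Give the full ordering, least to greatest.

Nothing is placed below x_i, so it is least; from there x_i < x_b; x_b < x_k; x_k < x_r; x_r < x_d; x_d < x_j; x_j < x_m; x_m < x_n; x_n < x_g; x_g < x_f; x_f < x_c; x_c < x_q, each given directly.

x_i < x_b < x_k < x_r < x_d < x_j < x_m < x_n < x_g < x_f < x_c < x_q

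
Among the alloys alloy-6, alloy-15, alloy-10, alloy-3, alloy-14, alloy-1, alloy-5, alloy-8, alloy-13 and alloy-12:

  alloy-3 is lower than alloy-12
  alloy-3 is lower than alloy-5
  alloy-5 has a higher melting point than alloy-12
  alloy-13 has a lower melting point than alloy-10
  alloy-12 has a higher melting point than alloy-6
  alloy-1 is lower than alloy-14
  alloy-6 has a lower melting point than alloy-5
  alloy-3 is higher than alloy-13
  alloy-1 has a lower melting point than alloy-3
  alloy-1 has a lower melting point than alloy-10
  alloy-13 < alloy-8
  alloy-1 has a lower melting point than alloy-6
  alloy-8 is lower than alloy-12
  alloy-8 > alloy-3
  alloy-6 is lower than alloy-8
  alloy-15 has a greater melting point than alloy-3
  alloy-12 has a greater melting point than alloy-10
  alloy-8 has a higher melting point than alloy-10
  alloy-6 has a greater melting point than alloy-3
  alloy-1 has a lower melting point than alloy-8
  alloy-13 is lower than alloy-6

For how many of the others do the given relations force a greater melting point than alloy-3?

Directly above alloy-3: alloy-6, alloy-8, alloy-12, alloy-15, alloy-5.
No other element is forced above alloy-3 by the given relations, so the count is 5.

5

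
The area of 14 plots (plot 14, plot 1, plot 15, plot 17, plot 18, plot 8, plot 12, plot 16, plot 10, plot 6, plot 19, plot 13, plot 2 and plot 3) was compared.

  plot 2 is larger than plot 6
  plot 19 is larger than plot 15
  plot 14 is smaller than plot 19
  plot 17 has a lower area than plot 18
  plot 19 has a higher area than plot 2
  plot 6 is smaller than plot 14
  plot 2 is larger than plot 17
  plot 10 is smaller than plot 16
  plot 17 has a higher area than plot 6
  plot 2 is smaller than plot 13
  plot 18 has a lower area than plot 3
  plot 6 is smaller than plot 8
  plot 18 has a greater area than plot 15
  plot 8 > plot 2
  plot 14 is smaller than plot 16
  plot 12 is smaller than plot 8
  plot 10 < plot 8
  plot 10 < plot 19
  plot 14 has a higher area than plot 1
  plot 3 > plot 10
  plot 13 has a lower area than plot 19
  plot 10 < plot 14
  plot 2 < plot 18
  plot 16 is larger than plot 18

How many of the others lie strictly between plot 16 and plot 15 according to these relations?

1

Chaining upward from plot 15 reaches: plot 18, plot 3, plot 19.
Chaining downward from plot 16 reaches: plot 6, plot 17, plot 1, plot 10, plot 2, plot 18, plot 14.
Strictly between plot 15 and plot 16 are those in both lists: plot 18 — 1 element.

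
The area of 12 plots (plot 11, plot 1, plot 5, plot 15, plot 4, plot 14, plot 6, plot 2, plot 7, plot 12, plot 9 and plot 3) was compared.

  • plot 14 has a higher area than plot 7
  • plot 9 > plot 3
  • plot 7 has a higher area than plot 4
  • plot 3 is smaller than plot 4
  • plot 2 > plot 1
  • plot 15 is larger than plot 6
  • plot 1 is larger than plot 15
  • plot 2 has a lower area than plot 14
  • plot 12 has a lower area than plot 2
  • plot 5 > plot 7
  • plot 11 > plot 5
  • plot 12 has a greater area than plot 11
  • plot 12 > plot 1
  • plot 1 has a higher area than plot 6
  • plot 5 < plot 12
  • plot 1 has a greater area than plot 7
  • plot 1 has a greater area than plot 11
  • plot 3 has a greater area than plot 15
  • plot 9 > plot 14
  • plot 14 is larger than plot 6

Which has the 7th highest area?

plot 5

Piecing the relations together gives one ordering: plot 6 < plot 15 < plot 3 < plot 4 < plot 7 < plot 5 < plot 11 < plot 1 < plot 12 < plot 2 < plot 14 < plot 9.
Counting 7 from the largest end gives plot 5.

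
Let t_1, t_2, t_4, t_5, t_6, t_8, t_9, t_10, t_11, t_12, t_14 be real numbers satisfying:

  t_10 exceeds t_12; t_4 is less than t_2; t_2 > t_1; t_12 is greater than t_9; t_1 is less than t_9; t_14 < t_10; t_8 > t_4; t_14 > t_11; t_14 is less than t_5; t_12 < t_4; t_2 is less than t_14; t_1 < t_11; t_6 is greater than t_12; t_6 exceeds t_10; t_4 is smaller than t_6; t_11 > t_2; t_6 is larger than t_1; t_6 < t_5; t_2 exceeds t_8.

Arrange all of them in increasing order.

Each adjacent pair is fixed by a given relation: t_1 < t_9; t_9 < t_12; t_12 < t_4; t_4 < t_8; t_8 < t_2; t_2 < t_11; t_11 < t_14; t_14 < t_10; t_10 < t_6; t_6 < t_5. Chaining them end to end gives the full order.

t_1 < t_9 < t_12 < t_4 < t_8 < t_2 < t_11 < t_14 < t_10 < t_6 < t_5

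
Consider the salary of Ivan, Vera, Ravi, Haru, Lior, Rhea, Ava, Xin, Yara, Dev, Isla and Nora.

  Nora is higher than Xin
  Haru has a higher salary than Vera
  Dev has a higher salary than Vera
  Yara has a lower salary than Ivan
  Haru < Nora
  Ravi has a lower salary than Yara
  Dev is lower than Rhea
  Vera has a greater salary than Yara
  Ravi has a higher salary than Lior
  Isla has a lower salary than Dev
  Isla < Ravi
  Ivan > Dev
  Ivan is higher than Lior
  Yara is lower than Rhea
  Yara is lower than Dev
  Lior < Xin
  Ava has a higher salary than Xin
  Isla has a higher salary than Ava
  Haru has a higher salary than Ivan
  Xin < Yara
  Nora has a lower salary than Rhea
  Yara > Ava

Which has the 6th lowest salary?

Yara

Chaining the given pairs: Lior < Xin < Ava < Isla < Ravi < Yara < Vera < Dev < Ivan < Haru < Nora < Rhea.
Counting 6 from the smallest end gives Yara.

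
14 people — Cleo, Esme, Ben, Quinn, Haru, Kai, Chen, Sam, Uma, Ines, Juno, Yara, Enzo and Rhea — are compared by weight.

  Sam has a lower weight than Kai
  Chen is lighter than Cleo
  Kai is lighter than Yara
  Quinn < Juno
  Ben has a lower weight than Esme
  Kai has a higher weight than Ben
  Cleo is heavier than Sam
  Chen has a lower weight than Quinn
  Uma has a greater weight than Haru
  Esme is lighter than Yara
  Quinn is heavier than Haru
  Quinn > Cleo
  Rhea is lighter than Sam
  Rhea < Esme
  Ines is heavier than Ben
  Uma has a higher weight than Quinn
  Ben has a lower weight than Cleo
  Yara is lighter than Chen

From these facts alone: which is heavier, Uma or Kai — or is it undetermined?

Uma

Following the relations from Kai: Kai < Yara < Chen < Cleo < Quinn < Uma.
So Uma is heavier.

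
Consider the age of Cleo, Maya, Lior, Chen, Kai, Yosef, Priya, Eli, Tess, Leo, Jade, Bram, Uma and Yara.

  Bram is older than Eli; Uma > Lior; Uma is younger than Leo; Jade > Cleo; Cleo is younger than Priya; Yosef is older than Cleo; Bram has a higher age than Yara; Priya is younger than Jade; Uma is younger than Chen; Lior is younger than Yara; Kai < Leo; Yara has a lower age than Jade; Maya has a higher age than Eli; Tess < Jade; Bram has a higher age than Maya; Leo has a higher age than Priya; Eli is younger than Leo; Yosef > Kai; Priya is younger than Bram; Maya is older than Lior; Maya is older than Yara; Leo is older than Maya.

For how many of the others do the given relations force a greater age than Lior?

7

The elements the relations force above Lior are Yara, Maya, Uma, Chen, Bram, Leo, Jade — no chain reaches any other.
That is 7.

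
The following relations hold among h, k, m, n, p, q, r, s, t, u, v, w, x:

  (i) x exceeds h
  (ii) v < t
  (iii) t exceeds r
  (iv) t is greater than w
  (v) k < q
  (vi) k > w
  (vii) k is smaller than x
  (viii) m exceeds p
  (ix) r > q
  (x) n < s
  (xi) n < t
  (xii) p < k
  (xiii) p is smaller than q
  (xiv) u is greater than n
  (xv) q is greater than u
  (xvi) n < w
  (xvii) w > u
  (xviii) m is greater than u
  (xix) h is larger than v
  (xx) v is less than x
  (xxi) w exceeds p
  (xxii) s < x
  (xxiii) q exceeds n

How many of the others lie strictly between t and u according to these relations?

The relations place u below t. An element lies strictly between them when it is forced above u and also forced below t.
Above u: {w, m, k, q, x, r}. Below t: {n, p, w, k, v, q, r}.
Intersection: {w, k, q, r} — 4.

4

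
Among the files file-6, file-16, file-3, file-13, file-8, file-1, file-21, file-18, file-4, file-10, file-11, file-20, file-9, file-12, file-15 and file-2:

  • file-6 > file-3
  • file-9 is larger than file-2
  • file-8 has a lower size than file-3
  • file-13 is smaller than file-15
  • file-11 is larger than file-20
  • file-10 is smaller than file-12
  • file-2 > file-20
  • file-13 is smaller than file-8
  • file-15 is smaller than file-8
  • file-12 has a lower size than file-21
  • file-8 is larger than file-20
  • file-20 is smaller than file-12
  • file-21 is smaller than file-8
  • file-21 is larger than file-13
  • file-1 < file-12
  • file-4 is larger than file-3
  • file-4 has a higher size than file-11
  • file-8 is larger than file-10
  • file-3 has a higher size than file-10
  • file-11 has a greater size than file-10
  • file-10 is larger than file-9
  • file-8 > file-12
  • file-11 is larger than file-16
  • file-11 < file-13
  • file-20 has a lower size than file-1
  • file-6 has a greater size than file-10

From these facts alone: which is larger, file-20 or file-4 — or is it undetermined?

The relevant relations are file-20 < file-2; file-2 < file-9; file-9 < file-10; file-10 < file-11; file-11 < file-13; file-13 < file-21; file-21 < file-8; file-8 < file-3; file-3 < file-4.
Together: file-20 < file-2 < file-9 < file-10 < file-11 < file-13 < file-21 < file-8 < file-3 < file-4.
So file-4 is larger.

file-4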